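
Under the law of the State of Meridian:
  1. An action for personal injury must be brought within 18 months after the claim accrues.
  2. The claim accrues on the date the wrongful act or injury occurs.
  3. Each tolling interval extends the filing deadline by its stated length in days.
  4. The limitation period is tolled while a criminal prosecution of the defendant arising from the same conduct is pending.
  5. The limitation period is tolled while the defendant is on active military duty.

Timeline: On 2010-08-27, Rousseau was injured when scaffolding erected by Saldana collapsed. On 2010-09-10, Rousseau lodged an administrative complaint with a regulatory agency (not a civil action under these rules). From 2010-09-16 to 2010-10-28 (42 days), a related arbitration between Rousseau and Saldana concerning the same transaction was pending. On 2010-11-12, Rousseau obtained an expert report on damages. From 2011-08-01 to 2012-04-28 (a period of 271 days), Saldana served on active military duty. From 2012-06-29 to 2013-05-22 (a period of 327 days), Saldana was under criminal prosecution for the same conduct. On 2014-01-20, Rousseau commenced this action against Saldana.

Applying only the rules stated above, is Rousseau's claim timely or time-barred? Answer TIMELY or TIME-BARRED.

The limitation period began to run on 2010-08-27.
18 months from 2010-08-27 is 2012-02-27.
The defendant's active military service from 2011-08-01 to 2012-04-28 tolled the period for 271 days, extending the deadline to 2012-11-24.
The period was tolled for 327 days by the pending criminal prosecution (2012-06-29 to 2013-05-22), pushing the deadline to 2013-10-17.
Although a pending arbitration ran from 2010-09-16 to 2010-10-28, the stated rules do not make that a tolling event, so it is disregarded.
None of the other events listed affects the running of the period under the stated rules.
The 2014-01-20 filing falls after the 2013-10-17 deadline; the claim is time-barred.

TIME-BARRED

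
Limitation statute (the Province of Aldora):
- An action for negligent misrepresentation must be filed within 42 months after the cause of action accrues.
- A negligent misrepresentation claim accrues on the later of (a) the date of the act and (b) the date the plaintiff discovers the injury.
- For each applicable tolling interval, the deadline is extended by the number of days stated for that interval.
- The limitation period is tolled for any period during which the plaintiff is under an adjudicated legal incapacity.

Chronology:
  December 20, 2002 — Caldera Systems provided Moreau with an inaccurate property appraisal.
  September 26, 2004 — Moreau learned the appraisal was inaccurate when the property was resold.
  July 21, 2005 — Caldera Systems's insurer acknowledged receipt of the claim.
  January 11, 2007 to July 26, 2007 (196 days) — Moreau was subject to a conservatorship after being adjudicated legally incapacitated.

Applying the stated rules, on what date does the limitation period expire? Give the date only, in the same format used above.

Because discovery on September 26, 2004 post-dates the December 20, 2002 act, accrual under the later-of rule falls on September 26, 2004.
The untolled deadline — 42 months after September 26, 2004 — is March 26, 2008.
The period was tolled for 196 days by the plaintiff's legal incapacity (January 11, 2007 to July 26, 2007), pushing the deadline to October 8, 2008.
Nothing else in the chronology tolls or restarts the period.

October 8, 2008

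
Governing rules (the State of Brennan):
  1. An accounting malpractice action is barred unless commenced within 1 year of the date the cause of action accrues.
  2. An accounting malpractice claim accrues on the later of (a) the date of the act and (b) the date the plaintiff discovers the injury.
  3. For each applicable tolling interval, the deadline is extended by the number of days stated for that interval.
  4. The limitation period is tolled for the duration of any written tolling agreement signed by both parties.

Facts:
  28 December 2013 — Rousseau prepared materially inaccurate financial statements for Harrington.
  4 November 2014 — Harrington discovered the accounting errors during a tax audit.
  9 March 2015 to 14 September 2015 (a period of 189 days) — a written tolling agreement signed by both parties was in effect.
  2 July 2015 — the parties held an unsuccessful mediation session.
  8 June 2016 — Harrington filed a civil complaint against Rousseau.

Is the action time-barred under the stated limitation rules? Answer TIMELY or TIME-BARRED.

TIME-BARRED

The claim accrued on 4 November 2014 — the later of the 28 December 2013 act and the 4 November 2014 discovery.
The untolled deadline — 1 year after 4 November 2014 — is 4 November 2015.
The period was tolled for 189 days by the written tolling agreement (9 March 2015 to 14 September 2015), pushing the deadline to 11 May 2016.
None of the other events listed affects the running of the period under the stated rules.
The 8 June 2016 filing falls after the 11 May 2016 deadline; the claim is time-barred.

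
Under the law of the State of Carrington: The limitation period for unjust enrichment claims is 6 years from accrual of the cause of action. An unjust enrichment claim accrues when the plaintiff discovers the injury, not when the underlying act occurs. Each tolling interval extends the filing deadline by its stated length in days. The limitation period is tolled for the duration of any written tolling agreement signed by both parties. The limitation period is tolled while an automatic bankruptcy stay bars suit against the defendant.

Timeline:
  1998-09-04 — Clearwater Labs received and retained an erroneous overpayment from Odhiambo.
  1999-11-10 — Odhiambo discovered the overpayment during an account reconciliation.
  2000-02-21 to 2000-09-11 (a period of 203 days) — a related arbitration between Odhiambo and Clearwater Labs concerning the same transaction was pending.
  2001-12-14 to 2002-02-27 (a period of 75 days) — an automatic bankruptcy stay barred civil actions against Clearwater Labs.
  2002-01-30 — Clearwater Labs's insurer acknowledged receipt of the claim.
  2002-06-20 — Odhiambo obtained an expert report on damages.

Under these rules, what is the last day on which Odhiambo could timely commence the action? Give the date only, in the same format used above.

Under the discovery rule, the claim accrued on 1999-11-10, when Odhiambo discovered the injury — not on the 1998-09-04 date of the underlying act.
Adding the 6 years base period to 1999-11-10 gives a deadline of 2005-11-10, before any tolling.
The period was tolled for 75 days by the automatic bankruptcy stay (2001-12-14 to 2002-02-27), pushing the deadline to 2006-01-24.
Although a pending arbitration ran from 2000-02-21 to 2000-09-11, the stated rules do not make that a tolling event, so it is disregarded.
None of the other events listed affects the running of the period under the stated rules.

2006-01-24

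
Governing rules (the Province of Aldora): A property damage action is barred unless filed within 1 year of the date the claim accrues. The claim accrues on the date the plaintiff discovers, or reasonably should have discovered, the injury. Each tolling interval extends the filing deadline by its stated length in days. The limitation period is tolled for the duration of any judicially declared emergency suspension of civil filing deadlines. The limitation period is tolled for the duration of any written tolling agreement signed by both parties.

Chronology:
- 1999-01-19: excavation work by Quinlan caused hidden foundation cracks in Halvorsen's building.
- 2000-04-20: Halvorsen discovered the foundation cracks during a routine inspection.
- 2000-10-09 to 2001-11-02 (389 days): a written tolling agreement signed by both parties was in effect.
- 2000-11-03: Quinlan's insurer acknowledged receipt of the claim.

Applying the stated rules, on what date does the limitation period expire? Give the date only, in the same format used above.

Under the discovery rule, the claim accrued on 2000-04-20, when Halvorsen discovered the injury — not on the 1999-01-19 date of the underlying act.
1 year from 2000-04-20 is 2001-04-20.
The written tolling agreement from 2000-10-09 to 2001-11-02 tolled the period for 389 days, extending the deadline to 2002-05-14.
Nothing else in the chronology tolls or restarts the period.

2002-05-14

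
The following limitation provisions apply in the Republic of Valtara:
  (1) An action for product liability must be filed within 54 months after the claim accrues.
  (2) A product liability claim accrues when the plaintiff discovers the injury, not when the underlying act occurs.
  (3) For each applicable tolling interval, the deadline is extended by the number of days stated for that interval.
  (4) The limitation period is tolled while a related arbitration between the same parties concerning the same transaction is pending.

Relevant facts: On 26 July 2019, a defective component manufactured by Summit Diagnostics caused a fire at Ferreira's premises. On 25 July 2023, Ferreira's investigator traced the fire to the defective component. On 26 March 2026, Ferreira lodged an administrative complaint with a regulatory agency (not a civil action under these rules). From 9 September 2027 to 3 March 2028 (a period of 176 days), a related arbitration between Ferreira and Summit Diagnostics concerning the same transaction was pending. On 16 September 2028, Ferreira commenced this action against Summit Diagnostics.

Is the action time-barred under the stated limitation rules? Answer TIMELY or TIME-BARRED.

TIME-BARRED

Accrual is tied to discovery, so the period began on 25 July 2023 rather than on 26 July 2019 when the act occurred.
The untolled deadline — 54 months after 25 July 2023 — is 25 January 2028.
Because the pending related arbitration ran from 9 September 2027 to 3 March 2028, the deadline is extended by 176 days to 19 July 2028.
Nothing else in the chronology tolls or restarts the period.
Filing on 16 September 2028 missed the 19 July 2028 deadline — the action is time-barred.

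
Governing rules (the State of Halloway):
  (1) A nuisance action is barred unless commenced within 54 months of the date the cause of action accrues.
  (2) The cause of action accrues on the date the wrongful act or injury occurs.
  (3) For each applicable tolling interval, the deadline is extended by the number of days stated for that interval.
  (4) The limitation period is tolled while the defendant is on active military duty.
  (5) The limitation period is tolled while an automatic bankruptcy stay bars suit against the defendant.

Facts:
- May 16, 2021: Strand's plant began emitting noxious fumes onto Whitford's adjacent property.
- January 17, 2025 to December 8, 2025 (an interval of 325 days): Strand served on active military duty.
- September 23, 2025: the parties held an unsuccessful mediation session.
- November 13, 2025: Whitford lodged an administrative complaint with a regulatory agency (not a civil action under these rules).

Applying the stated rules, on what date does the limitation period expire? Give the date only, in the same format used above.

October 7, 2026

The claim accrued on May 16, 2021, when the wrongful act occurred.
54 months from May 16, 2021 is November 16, 2025.
The defendant's active military service from January 17, 2025 to December 8, 2025 tolled the period for 325 days, extending the deadline to October 7, 2026.
The other events in the timeline have no effect on the limitation period under the stated rules.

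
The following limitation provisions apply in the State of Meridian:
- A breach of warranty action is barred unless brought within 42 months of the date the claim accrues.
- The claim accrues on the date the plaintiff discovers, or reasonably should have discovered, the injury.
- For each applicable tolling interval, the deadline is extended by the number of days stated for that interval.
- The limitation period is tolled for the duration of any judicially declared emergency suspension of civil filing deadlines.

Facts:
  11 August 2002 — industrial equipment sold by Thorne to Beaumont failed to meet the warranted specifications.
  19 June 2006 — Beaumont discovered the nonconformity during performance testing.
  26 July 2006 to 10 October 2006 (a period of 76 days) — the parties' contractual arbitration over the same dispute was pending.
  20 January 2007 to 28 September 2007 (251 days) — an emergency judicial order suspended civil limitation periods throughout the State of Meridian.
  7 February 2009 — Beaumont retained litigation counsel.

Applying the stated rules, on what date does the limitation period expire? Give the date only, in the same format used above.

27 August 2010

The claim did not accrue until Beaumont discovered the injury on 19 June 2006; the 11 August 2002 act date does not start the clock under the stated rule.
Adding the 42 months base period to 19 June 2006 gives a deadline of 19 December 2009, before any tolling.
The period was tolled for 251 days by the emergency suspension of filing deadlines (20 January 2007 to 28 September 2007), pushing the deadline to 27 August 2010.
The pending related arbitration from 26 July 2006 to 10 October 2006 does not toll the period, because no stated rule makes a pending arbitration a tolling event.
None of the other events listed affects the running of the period under the stated rules.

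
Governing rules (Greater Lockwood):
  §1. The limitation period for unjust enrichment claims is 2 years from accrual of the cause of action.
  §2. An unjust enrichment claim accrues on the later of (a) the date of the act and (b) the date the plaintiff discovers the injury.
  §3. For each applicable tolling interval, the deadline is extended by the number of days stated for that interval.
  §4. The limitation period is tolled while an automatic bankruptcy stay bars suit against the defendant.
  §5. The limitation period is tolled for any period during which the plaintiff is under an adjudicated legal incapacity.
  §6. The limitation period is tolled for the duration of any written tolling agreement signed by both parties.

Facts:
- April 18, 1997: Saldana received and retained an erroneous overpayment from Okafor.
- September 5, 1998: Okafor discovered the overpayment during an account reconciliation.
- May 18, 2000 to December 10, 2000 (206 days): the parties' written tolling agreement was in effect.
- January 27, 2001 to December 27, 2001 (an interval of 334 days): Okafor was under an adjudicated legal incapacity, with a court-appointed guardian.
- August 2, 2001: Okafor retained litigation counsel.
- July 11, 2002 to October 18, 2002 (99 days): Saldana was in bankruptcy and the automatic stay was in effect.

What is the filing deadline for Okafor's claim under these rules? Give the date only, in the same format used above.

The claim accrued on September 5, 1998 — the later of the April 18, 1997 act and the September 5, 1998 discovery.
Adding the 2 years base period to September 5, 1998 gives a deadline of September 5, 2000, before any tolling.
Because the written tolling agreement ran from May 18, 2000 to December 10, 2000, the deadline is extended by 206 days to March 30, 2001.
Because the plaintiff's legal incapacity ran from January 27, 2001 to December 27, 2001, the deadline is extended by 334 days to February 27, 2002.
The automatic bankruptcy stay from July 11, 2002 to October 18, 2002 began after the period had already run on February 27, 2002, so it has no tolling effect.
The other events in the timeline have no effect on the limitation period under the stated rules.

February 27, 2002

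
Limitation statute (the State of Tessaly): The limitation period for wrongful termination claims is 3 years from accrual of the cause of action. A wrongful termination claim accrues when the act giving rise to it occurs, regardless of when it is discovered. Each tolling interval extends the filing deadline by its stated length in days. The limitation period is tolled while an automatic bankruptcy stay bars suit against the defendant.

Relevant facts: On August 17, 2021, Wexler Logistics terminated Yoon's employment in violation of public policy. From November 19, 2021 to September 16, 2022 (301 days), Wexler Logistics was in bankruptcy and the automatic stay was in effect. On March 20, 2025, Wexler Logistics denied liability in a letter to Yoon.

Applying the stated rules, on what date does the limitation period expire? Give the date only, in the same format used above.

The claim accrued on August 17, 2021, when the wrongful act occurred.
The untolled deadline — 3 years after August 17, 2021 — is August 17, 2024.
Because the automatic bankruptcy stay ran from November 19, 2021 to September 16, 2022, the deadline is extended by 301 days to June 14, 2025.
Nothing else in the chronology tolls or restarts the period.

June 14, 2025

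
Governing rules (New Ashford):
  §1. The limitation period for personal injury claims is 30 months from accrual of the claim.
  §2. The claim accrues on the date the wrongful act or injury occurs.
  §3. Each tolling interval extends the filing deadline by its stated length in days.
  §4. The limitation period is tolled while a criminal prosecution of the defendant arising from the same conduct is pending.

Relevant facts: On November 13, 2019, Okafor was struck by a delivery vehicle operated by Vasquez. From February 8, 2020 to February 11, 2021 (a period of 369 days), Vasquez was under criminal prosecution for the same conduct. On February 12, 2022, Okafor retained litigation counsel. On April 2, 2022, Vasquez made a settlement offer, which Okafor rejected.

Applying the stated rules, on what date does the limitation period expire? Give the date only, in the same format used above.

The claim accrued on November 13, 2019, the date of the act.
30 months from November 13, 2019 is May 13, 2022.
The pending criminal prosecution from February 8, 2020 to February 11, 2021 tolled the period for 369 days, extending the deadline to May 17, 2023.
None of the other events listed affects the running of the period under the stated rules.

May 17, 2023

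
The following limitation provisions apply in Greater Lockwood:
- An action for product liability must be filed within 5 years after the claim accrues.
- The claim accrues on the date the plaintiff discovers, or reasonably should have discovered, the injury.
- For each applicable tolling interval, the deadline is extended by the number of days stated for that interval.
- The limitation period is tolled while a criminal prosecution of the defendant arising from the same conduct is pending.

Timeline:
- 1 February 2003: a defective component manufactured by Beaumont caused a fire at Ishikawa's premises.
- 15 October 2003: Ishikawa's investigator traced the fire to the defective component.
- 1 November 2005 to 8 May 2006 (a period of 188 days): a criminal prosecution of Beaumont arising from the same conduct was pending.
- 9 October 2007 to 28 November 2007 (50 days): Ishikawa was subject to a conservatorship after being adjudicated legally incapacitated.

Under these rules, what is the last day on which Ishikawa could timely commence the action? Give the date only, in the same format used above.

21 April 2009

The claim did not accrue until Ishikawa discovered the injury on 15 October 2003; the 1 February 2003 act date does not start the clock under the stated rule.
Adding the 5 years base period to 15 October 2003 gives a deadline of 15 October 2008, before any tolling.
The period was tolled for 188 days by the pending criminal prosecution (1 November 2005 to 8 May 2006), pushing the deadline to 21 April 2009.
No stated provision tolls the period for the plaintiff's incapacity, so the interval from 9 October 2007 to 28 November 2007 has no effect on the deadline.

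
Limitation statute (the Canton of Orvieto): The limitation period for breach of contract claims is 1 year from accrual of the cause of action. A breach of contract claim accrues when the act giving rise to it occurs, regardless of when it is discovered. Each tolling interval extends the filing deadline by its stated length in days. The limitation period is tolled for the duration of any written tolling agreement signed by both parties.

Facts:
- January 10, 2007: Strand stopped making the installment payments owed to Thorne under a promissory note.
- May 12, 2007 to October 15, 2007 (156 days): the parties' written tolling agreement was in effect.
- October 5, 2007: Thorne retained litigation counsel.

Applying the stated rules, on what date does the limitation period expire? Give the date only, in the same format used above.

The limitation period began to run on January 10, 2007.
Adding the 1 year base period to January 10, 2007 gives a deadline of January 10, 2008, before any tolling.
The written tolling agreement from May 12, 2007 to October 15, 2007 tolled the period for 156 days, extending the deadline to June 14, 2008.
Nothing else in the chronology tolls or restarts the period.

June 14, 2008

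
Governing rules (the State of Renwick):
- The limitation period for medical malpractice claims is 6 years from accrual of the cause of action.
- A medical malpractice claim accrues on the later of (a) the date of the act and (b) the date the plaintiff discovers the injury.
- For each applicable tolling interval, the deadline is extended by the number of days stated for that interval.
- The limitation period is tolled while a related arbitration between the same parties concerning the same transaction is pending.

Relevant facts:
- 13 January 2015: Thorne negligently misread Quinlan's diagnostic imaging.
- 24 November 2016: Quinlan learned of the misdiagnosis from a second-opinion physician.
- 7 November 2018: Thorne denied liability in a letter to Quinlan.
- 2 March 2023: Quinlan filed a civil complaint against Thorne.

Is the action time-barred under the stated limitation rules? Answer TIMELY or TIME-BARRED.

The claim accrued on 24 November 2016 — the later of the 13 January 2015 act and the 24 November 2016 discovery.
6 years from 24 November 2016 is 24 November 2022.
None of the other events listed affects the running of the period under the stated rules.
Quinlan filed on 2 March 2023, after the 24 November 2022 deadline, so the action is time-barred.

TIME-BARRED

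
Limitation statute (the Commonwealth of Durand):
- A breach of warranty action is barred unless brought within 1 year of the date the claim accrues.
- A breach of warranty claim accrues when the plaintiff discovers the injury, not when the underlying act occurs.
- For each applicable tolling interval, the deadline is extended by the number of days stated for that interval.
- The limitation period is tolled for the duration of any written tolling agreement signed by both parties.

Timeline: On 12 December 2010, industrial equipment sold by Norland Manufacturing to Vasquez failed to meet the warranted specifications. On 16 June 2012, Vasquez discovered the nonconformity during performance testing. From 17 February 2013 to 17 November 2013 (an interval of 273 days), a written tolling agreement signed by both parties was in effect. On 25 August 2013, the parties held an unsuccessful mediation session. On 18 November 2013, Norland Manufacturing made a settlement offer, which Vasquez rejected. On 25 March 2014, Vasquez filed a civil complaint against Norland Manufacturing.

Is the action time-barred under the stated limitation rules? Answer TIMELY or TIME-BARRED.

The claim did not accrue until Vasquez discovered the injury on 16 June 2012; the 12 December 2010 act date does not start the clock under the stated rule.
Adding the 1 year base period to 16 June 2012 gives a deadline of 16 June 2013, before any tolling.
The written tolling agreement from 17 February 2013 to 17 November 2013 tolled the period for 273 days, extending the deadline to 16 March 2014.
None of the other events listed affects the running of the period under the stated rules.
Filing on 25 March 2014 missed the 16 March 2014 deadline — the action is time-barred.

TIME-BARRED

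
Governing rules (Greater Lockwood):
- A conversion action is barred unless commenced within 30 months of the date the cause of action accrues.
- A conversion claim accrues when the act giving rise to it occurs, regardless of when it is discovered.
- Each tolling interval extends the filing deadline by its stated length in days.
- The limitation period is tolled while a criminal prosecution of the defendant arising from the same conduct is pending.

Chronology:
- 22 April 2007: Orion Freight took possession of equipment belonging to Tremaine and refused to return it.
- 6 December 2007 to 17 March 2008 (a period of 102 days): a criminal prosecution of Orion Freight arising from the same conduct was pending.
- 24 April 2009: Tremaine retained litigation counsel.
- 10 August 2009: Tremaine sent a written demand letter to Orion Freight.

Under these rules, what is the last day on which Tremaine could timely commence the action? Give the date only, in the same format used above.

1 February 2010

The claim accrued on 22 April 2007, when the wrongful act occurred.
Adding the 30 months base period to 22 April 2007 gives a deadline of 22 October 2009, before any tolling.
The period was tolled for 102 days by the pending criminal prosecution (6 December 2007 to 17 March 2008), pushing the deadline to 1 February 2010.
Nothing else in the chronology tolls or restarts the period.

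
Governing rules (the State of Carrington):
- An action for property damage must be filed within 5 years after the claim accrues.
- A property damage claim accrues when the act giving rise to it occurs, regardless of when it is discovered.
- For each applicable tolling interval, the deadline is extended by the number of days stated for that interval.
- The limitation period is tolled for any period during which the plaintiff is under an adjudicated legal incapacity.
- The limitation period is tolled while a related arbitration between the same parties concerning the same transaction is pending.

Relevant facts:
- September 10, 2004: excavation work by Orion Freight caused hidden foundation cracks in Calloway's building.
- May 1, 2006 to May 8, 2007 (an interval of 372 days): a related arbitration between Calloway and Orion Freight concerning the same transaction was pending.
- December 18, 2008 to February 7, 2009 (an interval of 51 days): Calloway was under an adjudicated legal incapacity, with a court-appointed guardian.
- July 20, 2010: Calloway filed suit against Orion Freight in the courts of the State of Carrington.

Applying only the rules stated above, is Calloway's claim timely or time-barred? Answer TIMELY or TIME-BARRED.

The claim accrued on September 10, 2004, the date of the act.
The untolled deadline — 5 years after September 10, 2004 — is September 10, 2009.
The pending related arbitration from May 1, 2006 to May 8, 2007 tolled the period for 372 days, extending the deadline to September 17, 2010.
The plaintiff's legal incapacity from December 18, 2008 to February 7, 2009 tolled the period for 51 days, extending the deadline to November 7, 2010.
Calloway filed on July 20, 2010, before the November 7, 2010 deadline, so the action is timely.

TIMELY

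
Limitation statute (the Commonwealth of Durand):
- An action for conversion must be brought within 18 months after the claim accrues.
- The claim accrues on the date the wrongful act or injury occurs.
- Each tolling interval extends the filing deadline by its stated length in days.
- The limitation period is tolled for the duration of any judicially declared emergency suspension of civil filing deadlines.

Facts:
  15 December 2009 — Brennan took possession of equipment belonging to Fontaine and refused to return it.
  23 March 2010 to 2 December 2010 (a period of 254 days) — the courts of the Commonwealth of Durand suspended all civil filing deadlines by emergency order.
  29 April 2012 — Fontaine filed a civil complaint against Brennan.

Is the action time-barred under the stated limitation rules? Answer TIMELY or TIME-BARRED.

TIME-BARRED

The limitation period began to run on 15 December 2009.
Adding the 18 months base period to 15 December 2009 gives a deadline of 15 June 2011, before any tolling.
The period was tolled for 254 days by the emergency suspension of filing deadlines (23 March 2010 to 2 December 2010), pushing the deadline to 24 February 2012.
Fontaine filed on 29 April 2012, after the 24 February 2012 deadline, so the action is time-barred.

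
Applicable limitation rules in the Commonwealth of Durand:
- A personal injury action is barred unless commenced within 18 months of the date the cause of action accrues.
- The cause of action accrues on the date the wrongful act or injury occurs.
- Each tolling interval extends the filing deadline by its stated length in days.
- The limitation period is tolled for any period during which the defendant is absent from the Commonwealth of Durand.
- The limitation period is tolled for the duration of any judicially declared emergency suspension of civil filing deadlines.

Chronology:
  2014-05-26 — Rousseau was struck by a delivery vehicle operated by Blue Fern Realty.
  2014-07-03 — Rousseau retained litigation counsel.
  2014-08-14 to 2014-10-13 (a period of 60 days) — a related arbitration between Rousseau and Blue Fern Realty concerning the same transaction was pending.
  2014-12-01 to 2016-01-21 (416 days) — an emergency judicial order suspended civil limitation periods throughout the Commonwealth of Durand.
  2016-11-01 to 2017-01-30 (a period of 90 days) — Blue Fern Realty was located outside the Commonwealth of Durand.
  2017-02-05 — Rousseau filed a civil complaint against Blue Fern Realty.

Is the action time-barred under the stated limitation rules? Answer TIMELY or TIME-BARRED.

TIMELY

The limitation period began to run on 2014-05-26.
The untolled deadline — 18 months after 2014-05-26 — is 2015-11-26.
The emergency suspension of filing deadlines from 2014-12-01 to 2016-01-21 tolled the period for 416 days, extending the deadline to 2017-01-15.
The defendant's absence from the jurisdiction from 2016-11-01 to 2017-01-30 tolled the period for 90 days, extending the deadline to 2017-04-15.
No stated provision tolls the period for a pending arbitration, so the interval from 2014-08-14 to 2014-10-13 has no effect on the deadline.
Nothing else in the chronology tolls or restarts the period.
Filing on 2017-02-05 beat the 2017-04-15 deadline — the action is timely.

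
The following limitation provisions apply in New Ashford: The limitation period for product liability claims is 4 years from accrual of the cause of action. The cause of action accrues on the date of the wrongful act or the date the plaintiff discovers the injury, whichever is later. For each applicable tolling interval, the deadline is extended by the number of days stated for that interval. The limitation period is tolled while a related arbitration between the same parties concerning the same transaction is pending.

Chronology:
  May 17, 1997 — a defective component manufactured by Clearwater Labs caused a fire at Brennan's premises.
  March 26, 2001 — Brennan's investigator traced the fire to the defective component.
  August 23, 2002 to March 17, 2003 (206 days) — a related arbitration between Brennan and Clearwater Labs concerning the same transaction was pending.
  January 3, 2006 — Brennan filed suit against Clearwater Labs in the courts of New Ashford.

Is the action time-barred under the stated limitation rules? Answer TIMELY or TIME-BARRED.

Because discovery on March 26, 2001 post-dates the May 17, 1997 act, accrual under the later-of rule falls on March 26, 2001.
4 years from March 26, 2001 is March 26, 2005.
The period was tolled for 206 days by the pending related arbitration (August 23, 2002 to March 17, 2003), pushing the deadline to October 18, 2005.
Filing on January 3, 2006 missed the October 18, 2005 deadline — the action is time-barred.

TIME-BARRED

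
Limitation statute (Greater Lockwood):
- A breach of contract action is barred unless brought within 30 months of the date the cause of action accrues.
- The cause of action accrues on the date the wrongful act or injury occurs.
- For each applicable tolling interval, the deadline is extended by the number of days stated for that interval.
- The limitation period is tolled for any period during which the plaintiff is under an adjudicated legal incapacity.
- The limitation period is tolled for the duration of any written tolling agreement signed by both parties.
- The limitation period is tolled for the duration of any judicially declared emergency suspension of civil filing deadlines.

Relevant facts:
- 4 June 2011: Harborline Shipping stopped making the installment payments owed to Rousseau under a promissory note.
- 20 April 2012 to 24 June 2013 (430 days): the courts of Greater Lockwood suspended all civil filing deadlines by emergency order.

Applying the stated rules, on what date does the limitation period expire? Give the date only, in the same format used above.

The cause of action accrued on 4 June 2011, the date of the act.
Adding the 30 months base period to 4 June 2011 gives a deadline of 4 December 2013, before any tolling.
Because the emergency suspension of filing deadlines ran from 20 April 2012 to 24 June 2013, the deadline is extended by 430 days to 7 February 2015.

7 February 2015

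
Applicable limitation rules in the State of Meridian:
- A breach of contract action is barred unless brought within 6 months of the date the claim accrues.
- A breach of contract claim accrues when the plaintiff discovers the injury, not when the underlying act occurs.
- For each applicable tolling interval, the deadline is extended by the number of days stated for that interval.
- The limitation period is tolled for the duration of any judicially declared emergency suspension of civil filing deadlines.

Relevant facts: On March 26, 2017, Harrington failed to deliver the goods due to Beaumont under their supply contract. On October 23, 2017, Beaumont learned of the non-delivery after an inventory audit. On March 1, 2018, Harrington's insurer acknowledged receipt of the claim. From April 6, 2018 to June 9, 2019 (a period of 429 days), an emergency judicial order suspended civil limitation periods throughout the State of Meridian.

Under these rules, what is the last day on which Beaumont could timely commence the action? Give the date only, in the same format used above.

Under the discovery rule, the claim accrued on October 23, 2017, when Beaumont discovered the injury — not on the March 26, 2017 date of the underlying act.
6 months from October 23, 2017 is April 23, 2018.
The period was tolled for 429 days by the emergency suspension of filing deadlines (April 6, 2018 to June 9, 2019), pushing the deadline to June 26, 2019.
Nothing else in the chronology tolls or restarts the period.

June 26, 2019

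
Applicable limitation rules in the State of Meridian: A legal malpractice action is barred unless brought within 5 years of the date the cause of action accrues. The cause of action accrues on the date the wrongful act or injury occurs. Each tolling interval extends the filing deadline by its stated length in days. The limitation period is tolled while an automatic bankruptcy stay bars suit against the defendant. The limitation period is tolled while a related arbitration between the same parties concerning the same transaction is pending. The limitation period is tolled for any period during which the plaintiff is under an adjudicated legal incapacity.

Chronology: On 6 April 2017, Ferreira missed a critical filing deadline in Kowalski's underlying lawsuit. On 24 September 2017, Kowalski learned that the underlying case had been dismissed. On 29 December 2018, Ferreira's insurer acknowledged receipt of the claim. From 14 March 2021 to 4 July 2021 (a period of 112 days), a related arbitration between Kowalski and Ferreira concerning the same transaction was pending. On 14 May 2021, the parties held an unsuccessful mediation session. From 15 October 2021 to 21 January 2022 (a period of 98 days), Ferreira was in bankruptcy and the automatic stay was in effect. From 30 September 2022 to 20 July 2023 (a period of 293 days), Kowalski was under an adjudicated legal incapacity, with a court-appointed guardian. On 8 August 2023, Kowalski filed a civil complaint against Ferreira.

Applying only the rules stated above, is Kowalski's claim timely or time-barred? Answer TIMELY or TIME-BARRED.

TIMELY

The claim accrued on 6 April 2017, when the wrongful act occurred; under the stated occurrence rule the 24 September 2017 discovery does not delay accrual.
Adding the 5 years base period to 6 April 2017 gives a deadline of 6 April 2022, before any tolling.
The period was tolled for 112 days by the pending related arbitration (14 March 2021 to 4 July 2021), pushing the deadline to 27 July 2022.
Because the automatic bankruptcy stay ran from 15 October 2021 to 21 January 2022, the deadline is extended by 98 days to 2 November 2022.
Because the plaintiff's legal incapacity ran from 30 September 2022 to 20 July 2023, the deadline is extended by 293 days to 22 August 2023.
None of the other events listed affects the running of the period under the stated rules.
Kowalski filed on 8 August 2023, before the 22 August 2023 deadline, so the action is timely.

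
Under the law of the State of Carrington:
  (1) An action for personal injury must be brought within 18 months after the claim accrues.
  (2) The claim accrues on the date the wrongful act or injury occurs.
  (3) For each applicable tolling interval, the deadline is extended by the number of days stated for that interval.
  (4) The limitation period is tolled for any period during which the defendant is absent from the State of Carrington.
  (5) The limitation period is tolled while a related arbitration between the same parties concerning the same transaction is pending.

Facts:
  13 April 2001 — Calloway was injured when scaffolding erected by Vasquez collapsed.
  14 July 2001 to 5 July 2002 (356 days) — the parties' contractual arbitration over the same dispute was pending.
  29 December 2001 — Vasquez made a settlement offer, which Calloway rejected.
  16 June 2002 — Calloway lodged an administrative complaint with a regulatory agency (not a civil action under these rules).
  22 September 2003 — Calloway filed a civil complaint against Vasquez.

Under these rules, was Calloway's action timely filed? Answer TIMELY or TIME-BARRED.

TIMELY

The claim accrued on 13 April 2001, when the wrongful act occurred.
Adding the 18 months base period to 13 April 2001 gives a deadline of 13 October 2002, before any tolling.
The period was tolled for 356 days by the pending related arbitration (14 July 2001 to 5 July 2002), pushing the deadline to 4 October 2003.
The other events in the timeline have no effect on the limitation period under the stated rules.
The 22 September 2003 filing precedes the 4 October 2003 deadline; the claim is timely.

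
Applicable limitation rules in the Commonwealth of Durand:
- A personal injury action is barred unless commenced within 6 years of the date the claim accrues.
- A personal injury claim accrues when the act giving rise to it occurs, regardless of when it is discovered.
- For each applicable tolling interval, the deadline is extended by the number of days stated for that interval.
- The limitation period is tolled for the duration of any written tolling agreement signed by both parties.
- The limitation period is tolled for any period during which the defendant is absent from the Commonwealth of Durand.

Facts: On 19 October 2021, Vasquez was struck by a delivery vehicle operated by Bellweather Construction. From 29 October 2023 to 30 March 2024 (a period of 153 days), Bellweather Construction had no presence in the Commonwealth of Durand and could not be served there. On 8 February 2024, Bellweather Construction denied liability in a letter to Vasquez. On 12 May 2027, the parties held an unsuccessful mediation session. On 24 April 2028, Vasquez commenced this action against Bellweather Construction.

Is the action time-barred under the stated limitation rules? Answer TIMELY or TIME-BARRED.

The claim accrued on 19 October 2021, the date of the act.
The untolled deadline — 6 years after 19 October 2021 — is 19 October 2027.
The defendant's absence from the jurisdiction from 29 October 2023 to 30 March 2024 tolled the period for 153 days, extending the deadline to 20 March 2028.
None of the other events listed affects the running of the period under the stated rules.
Vasquez filed on 24 April 2028, after the 20 March 2028 deadline, so the action is time-barred.

TIME-BARRED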